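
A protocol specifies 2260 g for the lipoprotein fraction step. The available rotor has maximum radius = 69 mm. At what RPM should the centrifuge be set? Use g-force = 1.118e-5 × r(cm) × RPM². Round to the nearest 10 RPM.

5410 RPM

r = 69 mm = 6.9 cm
RCF = 1.118 × 10⁻⁵ × r × N²
2,260 = 1.118 × 10⁻⁵ × 6.9 × N²
N² = 2,260 / (7.7142 × 10⁻⁵) = 29,296,622
N ≈ √29,296,622 ≈ 5,412.6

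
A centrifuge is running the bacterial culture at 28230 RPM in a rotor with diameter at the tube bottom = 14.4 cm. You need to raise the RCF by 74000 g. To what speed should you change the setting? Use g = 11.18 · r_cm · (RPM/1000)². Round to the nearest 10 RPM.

41430 RPM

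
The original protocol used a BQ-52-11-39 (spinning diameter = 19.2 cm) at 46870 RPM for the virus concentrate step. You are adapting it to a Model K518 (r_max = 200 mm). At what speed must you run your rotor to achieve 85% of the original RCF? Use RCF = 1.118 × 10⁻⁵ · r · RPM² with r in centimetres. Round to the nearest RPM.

≈ 29938 RPM

Original rotor: r = 19.2 / 2 = 9.6 cm
RCF_original = 1.118 × 10⁻⁵ × 9.6 × (46870)² = 1.118 × 10⁻⁵ × 9.6 × 2,196,796,900 ≈ 235,777.8 × g
Target RCF = 0.85 × 235,777.8 ≈ 200,411.1 × g
Your rotor: r = 200 mm = 20.0 cm
200,411.1 = 1.118 × 10⁻⁵ × 20 × N²
N² = 200,411.1 / (22.36 × 10⁻⁵) = 896,292,934
N ≈ √896,292,934 ≈ 29,938.2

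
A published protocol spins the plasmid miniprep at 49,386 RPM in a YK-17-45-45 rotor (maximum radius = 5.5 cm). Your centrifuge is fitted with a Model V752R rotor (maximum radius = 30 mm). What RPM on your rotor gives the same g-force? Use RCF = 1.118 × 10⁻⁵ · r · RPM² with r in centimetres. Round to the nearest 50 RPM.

≈ 66850 RPM

RCF = 1.118 × 10⁻⁵ × r × N²
RCF_original = 1.118 × 10⁻⁵ × 5.5 × (49386)² = 1.118 × 10⁻⁵ × 5.5 × 2,438,976,996 ≈ 149,972.7 × g
Your rotor: r = 30 mm = 3.0 cm
149,972.7 = 1.118 × 10⁻⁵ × 3 × N²
N² = 149,972.7 / (3.354 × 10⁻⁵) = 4,471,457,961
N ≈ √4,471,457,961 ≈ 66,869.0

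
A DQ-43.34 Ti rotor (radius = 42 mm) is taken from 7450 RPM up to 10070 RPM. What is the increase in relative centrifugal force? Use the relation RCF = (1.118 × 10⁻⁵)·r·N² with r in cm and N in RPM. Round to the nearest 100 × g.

2200 x g

r = 42 mm = 4.2 cm
RCF₁ = 1.118 × 10⁻⁵ × 4.2 × (7450)² = 1.118 × 10⁻⁵ × 4.2 × 55,502,500 ≈ 2,606.2 × g
RCF₂ = 1.118 × 10⁻⁵ × 4.2 × (10070)² = 1.118 × 10⁻⁵ × 4.2 × 101,404,900 ≈ 4,761.6 × g
Increase = 4,761.6 − 2,606.2 = 2,155.4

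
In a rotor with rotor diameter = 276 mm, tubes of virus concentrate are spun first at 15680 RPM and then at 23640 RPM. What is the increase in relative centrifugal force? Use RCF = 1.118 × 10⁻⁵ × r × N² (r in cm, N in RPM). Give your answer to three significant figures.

≈ 48300 × g

r = 276 mm / 2 = 138 mm = 13.8 cm
RCF₁ = 1.118 × 10⁻⁵ × 13.8 × (15680)² = 1.118 × 10⁻⁵ × 13.8 × 245,862,400 ≈ 37,932.6 × g
RCF₂ = 1.118 × 10⁻⁵ × 13.8 × (23640)² = 1.118 × 10⁻⁵ × 13.8 × 558,849,600 ≈ 86,221.6 × g
Increase = 86,221.6 − 37,932.6 = 48,289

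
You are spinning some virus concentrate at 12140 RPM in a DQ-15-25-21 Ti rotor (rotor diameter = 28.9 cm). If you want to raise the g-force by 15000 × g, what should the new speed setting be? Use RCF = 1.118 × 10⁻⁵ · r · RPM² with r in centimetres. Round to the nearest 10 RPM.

≈ 15500 RPM

r = 28.9 / 2 = 14.45 cm
Current RCF = 1.118 × 10⁻⁵ × 14.45 × (12140)² = 1.118 × 10⁻⁵ × 14.45 × 147,379,600 ≈ 23,809.3 × g
Target RCF = 23,809.3 + 15,000 = 38,809.3 × g
N² = 38,809.3 / (16.1551 × 10⁻⁵) = 240,229,401
N ≈ √240,229,401 ≈ 15,499.3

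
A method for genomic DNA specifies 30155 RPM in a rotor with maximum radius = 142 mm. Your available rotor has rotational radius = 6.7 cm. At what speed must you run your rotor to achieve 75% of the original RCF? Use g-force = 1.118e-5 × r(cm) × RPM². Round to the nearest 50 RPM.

≈ 38000 RPM

Original rotor: r = 142 mm = 14.2 cm
RCF_original = 1.118 × 10⁻⁵ × 14.2 × (30155)² = 1.118 × 10⁻⁵ × 14.2 × 909,324,025 ≈ 144,360.6 × g
Target RCF = 0.75 × 144,360.6 ≈ 108,270.5 × g
108,270.5 = 1.118 × 10⁻⁵ × 6.7 × N²
N² = 108,270.5 / (7.4906 × 10⁻⁵) = 1,445,418,258
N ≈ √1,445,418,258 ≈ 38,018.7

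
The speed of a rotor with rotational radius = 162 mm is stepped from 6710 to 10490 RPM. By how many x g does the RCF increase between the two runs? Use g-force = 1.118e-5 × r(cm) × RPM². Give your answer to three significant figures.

11800 x g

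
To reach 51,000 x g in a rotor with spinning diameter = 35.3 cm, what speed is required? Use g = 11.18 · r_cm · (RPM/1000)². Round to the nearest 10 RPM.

≈ 16080 RPM

r = 35.3 / 2 = 17.65 cm
RCF = 11.18 × r × (N/1000)²
51,000 = 11.18 × 17.65 × (N/1000)²
(N/1000)² = 51,000 / 197.327 = 258.4542
N = 1000 × √258.4542 ≈ 16,076.5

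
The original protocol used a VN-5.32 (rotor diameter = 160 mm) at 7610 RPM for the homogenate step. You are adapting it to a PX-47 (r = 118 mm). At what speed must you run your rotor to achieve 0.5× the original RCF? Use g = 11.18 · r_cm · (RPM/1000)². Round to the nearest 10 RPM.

4430 RPM

Original rotor: r = 160 mm / 2 = 80 mm = 8 cm
RCF_original = 11.18 × 8 × (7.61)² = 11.18 × 8 × 57.9121 ≈ 5,179.7 × g
Target RCF = 0.5 × 5,179.7 ≈ 2,589.8 × g
Your rotor: r = 118 mm = 11.8 cm
2,589.8 = 11.18 × 11.8 × (N/1000)²
(N/1000)² = 2,589.8 / 131.924 = 19.631
N = 1000 × √19.631 ≈ 4,430.7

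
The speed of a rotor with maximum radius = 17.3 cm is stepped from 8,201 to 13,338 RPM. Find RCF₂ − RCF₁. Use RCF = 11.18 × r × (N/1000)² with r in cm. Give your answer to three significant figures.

21400 ×g

RCF₁ = 11.18 × 17.3 × (8.201)² = 11.18 × 17.3 × 67.256401 ≈ 13,008.3 × g
RCF₂ = 11.18 × 17.3 × (13.338)² = 11.18 × 17.3 × 177.902244 ≈ 34,408.8 × g
Increase = 34,408.8 − 13,008.3 = 21,400.5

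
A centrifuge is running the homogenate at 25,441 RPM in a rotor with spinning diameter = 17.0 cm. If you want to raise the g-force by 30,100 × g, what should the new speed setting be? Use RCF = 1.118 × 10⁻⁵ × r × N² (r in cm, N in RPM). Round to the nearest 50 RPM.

r = 17.0 / 2 = 8.5 cm
Current RCF = 1.118 × 10⁻⁵ × 8.5 × (25441)² = 1.118 × 10⁻⁵ × 8.5 × 647,244,481 ≈ 61,507.6 × g
Target RCF = 61,507.6 + 30,100 = 91,607.6 × g
N² = 91,607.6 / (9.503 × 10⁻⁵) = 963,986,110
N ≈ √963,986,110 ≈ 31,048.1

N₂ ≈ 31050 RPM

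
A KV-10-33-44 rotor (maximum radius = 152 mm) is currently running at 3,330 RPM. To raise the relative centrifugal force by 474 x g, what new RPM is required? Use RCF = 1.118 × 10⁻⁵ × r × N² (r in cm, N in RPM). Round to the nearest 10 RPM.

r = 152 mm = 15.2 cm
Current RCF = 1.118 × 10⁻⁵ × 15.2 × (3330)² = 1.118 × 10⁻⁵ × 15.2 × 11,088,900 ≈ 1,884.4 × g
Target RCF = 1,884.4 + 474 = 2,358.4 × g
N² = 2,358.4 / (16.9936 × 10⁻⁵) = 13,878,166
N ≈ √13,878,166 ≈ 3,725.3

3730 RPM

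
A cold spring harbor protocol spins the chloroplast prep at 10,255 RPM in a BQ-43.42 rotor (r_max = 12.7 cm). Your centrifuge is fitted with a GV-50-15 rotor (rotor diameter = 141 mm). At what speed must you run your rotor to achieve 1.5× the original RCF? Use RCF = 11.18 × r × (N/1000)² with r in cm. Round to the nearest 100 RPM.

≈ 16900 RPM

RCF = 11.18 × r × (N/1000)²
RCF_original = 11.18 × 12.7 × (10.255)² = 11.18 × 12.7 × 105.165025 ≈ 14,932 × g
Target RCF = 1.5 × 14,932 ≈ 22,398 × g
Your rotor: r = 141 mm / 2 = 70.5 mm = 7.05 cm
22,398 = 11.18 × 7.05 × (N/1000)²
(N/1000)² = 22,398 / 78.819 = 284.1701
N = 1000 × √284.1701 ≈ 16,857.3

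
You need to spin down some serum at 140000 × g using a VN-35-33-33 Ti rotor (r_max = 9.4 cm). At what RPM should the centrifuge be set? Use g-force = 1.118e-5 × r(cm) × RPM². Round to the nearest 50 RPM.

≈ 36500 RPM

140,000 = 1.118 × 10⁻⁵ × 9.4 × N²
N² = 140,000 / (10.5092 × 10⁻⁵) = 1,332,166,102
N ≈ √1,332,166,102 ≈ 36,498.9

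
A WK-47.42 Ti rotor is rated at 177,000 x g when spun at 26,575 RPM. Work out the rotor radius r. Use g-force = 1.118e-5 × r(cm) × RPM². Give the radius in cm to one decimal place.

177000 = 1.118 × 10⁻⁵ × r × (26575)²
r = 177000 / (1.118 × 10⁻⁵ × 706,230,625) = 177000 / 7895.658 ≈ 22.417 cm

≈ 22.4 cm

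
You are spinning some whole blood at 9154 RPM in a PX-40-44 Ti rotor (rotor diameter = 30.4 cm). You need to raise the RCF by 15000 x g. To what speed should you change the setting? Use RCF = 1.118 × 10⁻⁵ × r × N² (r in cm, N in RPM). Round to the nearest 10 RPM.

13120 RPM

r = 30.4 / 2 = 15.2 cm
Current RCF = 1.118 × 10⁻⁵ × 15.2 × (9154)² = 1.118 × 10⁻⁵ × 15.2 × 83,795,716 ≈ 14,239.9 × g
Target RCF = 14,239.9 + 15,000 = 29,239.9 × g
N² = 29,239.9 / (16.9936 × 10⁻⁵) = 172,064,189
N ≈ √172,064,189 ≈ 13,117.3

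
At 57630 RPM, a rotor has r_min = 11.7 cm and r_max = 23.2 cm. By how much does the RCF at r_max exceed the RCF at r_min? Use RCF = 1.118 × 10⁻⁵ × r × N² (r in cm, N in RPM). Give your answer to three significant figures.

RCF_max = 1.118 × 10⁻⁵ × 23.2 × (57630)² = 1.118 × 10⁻⁵ × 23.2 × 3,321,216,900 ≈ 861,444 × g
RCF_min = 1.118 × 10⁻⁵ × 11.7 × (57630)² = 1.118 × 10⁻⁵ × 11.7 × 3,321,216,900 ≈ 434,435.1 × g
ΔRCF = 861,444 − 434,435.1 = 427,008.9

≈ 427000 ×g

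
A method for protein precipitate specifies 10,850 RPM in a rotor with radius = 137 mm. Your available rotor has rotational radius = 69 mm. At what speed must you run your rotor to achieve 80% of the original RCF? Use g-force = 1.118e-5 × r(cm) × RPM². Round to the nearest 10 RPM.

Original rotor: r = 137 mm = 13.7 cm
RCF = 1.118 × 10⁻⁵ × r × N²
RCF_original = 1.118 × 10⁻⁵ × 13.7 × (10850)² = 1.118 × 10⁻⁵ × 13.7 × 117,722,500 ≈ 18,031.1 × g
Target RCF = 0.8 × 18,031.1 ≈ 14,424.9 × g
Your rotor: r = 69 mm = 6.9 cm
14,424.9 = 1.118 × 10⁻⁵ × 6.9 × N²
N² = 14,424.9 / (7.7142 × 10⁻⁵) = 186,991,522
N ≈ √186,991,522 ≈ 13,674.5

13670 RPM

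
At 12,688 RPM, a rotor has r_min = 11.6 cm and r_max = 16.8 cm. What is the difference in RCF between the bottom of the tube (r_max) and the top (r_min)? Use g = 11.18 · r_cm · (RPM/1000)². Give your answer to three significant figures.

RCF_max = 11.18 × 16.8 × (12.688)² = 11.18 × 16.8 × 160.985344 ≈ 30,236.9 × g
RCF_min = 11.18 × 11.6 × (12.688)² = 11.18 × 11.6 × 160.985344 ≈ 20,877.9 × g
ΔRCF = 30,236.9 − 20,877.9 = 9,359

9360 x g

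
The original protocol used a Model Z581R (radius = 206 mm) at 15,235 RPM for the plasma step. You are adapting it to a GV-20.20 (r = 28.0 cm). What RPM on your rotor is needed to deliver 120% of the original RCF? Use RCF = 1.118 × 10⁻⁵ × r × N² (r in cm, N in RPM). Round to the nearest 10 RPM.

≈ 14310 RPM

Original rotor: r = 206 mm = 20.6 cm
RCF_original = 1.118 × 10⁻⁵ × 20.6 × (15235)² = 1.118 × 10⁻⁵ × 20.6 × 232,105,225 ≈ 53,455.7 × g
Target RCF = 1.2 × 53,455.7 ≈ 64,146.8 × g
64,146.8 = 1.118 × 10⁻⁵ × 28 × N²
N² = 64,146.8 / (31.304 × 10⁻⁵) = 204,915,666
N ≈ √204,915,666 ≈ 14,314.9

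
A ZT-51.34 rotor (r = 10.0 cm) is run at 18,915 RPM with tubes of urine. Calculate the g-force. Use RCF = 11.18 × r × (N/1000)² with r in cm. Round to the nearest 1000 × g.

RCF ≈ 40000 g

RCF = 11.18 × r × (N/1000)²
RCF = 11.18 × 10 × (18.915)² = 11.18 × 10 × 357.777225 ≈ 39,999.5 × g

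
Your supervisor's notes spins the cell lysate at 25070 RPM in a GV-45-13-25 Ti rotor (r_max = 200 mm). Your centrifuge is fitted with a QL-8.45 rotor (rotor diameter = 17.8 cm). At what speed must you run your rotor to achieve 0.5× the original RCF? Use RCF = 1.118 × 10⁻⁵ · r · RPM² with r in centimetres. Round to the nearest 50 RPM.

Original rotor: r = 200 mm = 20.0 cm
RCF_original = 1.118 × 10⁻⁵ × 20 × (25070)² = 1.118 × 10⁻⁵ × 20 × 628,504,900 ≈ 140,533.7 × g
Target RCF = 0.5 × 140,533.7 ≈ 70,266.9 × g
Your rotor: r = 17.8 / 2 = 8.9 cm
70,266.9 = 1.118 × 10⁻⁵ × 8.9 × N²
N² = 70,266.9 / (9.9502 × 10⁻⁵) = 706,185,805
N ≈ √706,185,805 ≈ 26,574.2

≈ 26550 RPM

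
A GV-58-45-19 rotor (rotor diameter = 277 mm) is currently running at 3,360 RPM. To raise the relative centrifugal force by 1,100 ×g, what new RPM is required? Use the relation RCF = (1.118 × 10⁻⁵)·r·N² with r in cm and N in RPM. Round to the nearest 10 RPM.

N₂ ≈ 4290 RPM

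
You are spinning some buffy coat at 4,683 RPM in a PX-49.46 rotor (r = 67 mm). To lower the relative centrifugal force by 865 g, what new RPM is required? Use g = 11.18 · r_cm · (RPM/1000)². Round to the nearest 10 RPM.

r = 67 mm = 6.7 cm
Current RCF = 11.18 × 6.7 × (4.683)² = 11.18 × 6.7 × 21.930489 ≈ 1,642.7 × g
Target RCF = 1,642.7 − 865 = 777.7 × g
(N/1000)² = 777.7 / 74.906 = 10.38235
N = 1000 × √10.38235 ≈ 3,222.2

3220 RPM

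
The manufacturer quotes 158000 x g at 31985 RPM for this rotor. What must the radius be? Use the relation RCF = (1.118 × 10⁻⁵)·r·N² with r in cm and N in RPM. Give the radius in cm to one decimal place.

158000 = 1.118 × 10⁻⁵ × r × (31985)²
r = 158000 / (1.118 × 10⁻⁵ × 1,023,040,225) = 158000 / 11437.59 ≈ 13.814 cm

13.8 cm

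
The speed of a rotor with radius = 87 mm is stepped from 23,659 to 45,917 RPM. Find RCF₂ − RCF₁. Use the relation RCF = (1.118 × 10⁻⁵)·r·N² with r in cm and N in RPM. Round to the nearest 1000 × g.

151000 x g

r = 87 mm = 8.7 cm
RCF₁ = 1.118 × 10⁻⁵ × 8.7 × (23659)² = 1.118 × 10⁻⁵ × 8.7 × 559,748,281 ≈ 54,444.5 × g
RCF₂ = 1.118 × 10⁻⁵ × 8.7 × (45917)² = 1.118 × 10⁻⁵ × 8.7 × 2,108,370,889 ≈ 205,072.8 × g
Increase = 205,072.8 − 54,444.5 = 150,628.3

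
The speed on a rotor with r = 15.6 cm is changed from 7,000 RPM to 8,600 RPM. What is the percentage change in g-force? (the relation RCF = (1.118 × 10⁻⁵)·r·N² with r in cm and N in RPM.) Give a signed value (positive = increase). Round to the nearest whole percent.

RCF ∝ N², so the ratio is (8600/7000)² = (1.228571)² = 1.5094.
Change = 1.5094 − 1 = +0.5094 → +50.9%.

+51%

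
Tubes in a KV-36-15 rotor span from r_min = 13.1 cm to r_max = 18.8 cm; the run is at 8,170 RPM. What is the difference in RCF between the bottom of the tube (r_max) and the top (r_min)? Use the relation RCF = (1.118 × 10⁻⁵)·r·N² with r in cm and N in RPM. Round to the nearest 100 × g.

ΔRCF = 1.118 × 10⁻⁵ × (r_max − r_min) × N² = 1.118 × 10⁻⁵ × 5.7 × 66,748,900 ≈ 4,253.6

ΔRCF ≈ 4300 x g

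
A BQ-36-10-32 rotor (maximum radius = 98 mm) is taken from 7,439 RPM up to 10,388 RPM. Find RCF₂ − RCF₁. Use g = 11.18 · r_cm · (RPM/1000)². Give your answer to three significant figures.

≈ 5760 ×g

r = 98 mm = 9.8 cm
RCF₁ = 11.18 × 9.8 × (7.439)² = 11.18 × 9.8 × 55.338721 ≈ 6,063.1 × g
RCF₂ = 11.18 × 9.8 × (10.388)² = 11.18 × 9.8 × 107.910544 ≈ 11,823.1 × g
Increase = 11,823.1 − 6,063.1 = 5,760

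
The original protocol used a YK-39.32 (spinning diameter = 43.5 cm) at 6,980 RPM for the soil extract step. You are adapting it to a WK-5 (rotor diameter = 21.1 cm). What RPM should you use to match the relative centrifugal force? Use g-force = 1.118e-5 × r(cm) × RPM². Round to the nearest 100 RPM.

10000 RPM

Original rotor: r = 43.5 / 2 = 21.75 cm
RCF_original = 1.118 × 10⁻⁵ × 21.75 × (6980)² = 1.118 × 10⁻⁵ × 21.75 × 48,720,400 ≈ 11,847.1 × g
Your rotor: r = 21.1 / 2 = 10.55 cm
11,847.1 = 1.118 × 10⁻⁵ × 10.55 × N²
N² = 11,847.1 / (11.7949 × 10⁻⁵) = 100,442,564
N ≈ √100,442,564 ≈ 10,022.1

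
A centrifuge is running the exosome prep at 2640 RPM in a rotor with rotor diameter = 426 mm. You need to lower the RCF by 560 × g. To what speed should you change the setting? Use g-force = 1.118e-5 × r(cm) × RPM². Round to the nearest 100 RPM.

N₂ ≈ 2100 RPM

r = 426 mm / 2 = 213 mm = 21.3 cm
Current RCF = 1.118 × 10⁻⁵ × 21.3 × (2640)² = 1.118 × 10⁻⁵ × 21.3 × 6,969,600 ≈ 1,659.7 × g
Target RCF = 1,659.7 − 560 = 1,099.7 × g
N² = 1,099.7 / (23.8134 × 10⁻⁵) = 4,617,988
N ≈ √4,617,988 ≈ 2,149.0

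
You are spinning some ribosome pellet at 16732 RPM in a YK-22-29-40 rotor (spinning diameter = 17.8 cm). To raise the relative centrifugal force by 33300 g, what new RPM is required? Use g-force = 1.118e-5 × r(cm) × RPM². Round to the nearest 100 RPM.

r = 17.8 / 2 = 8.9 cm
Current RCF = 1.118 × 10⁻⁵ × 8.9 × (16732)² = 1.118 × 10⁻⁵ × 8.9 × 279,959,824 ≈ 27,856.6 × g
Target RCF = 27,856.6 + 33,300 = 61,156.6 × g
N² = 61,156.6 / (9.9502 × 10⁻⁵) = 614,626,842
N ≈ √614,626,842 ≈ 24,791.7

N₂ ≈ 24800 RPM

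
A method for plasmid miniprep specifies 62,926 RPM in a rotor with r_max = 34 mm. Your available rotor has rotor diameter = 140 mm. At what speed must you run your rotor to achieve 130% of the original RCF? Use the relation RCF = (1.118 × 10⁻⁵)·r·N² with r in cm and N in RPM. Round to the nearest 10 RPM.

Original rotor: r = 34 mm = 3.4 cm
RCF_original = 1.118 × 10⁻⁵ × 3.4 × (62926)² = 1.118 × 10⁻⁵ × 3.4 × 3,959,681,476 ≈ 150,515.4 × g
Target RCF = 1.3 × 150,515.4 ≈ 195,670 × g
Your rotor: r = 140 mm / 2 = 70 mm = 7 cm
195,670 = 1.118 × 10⁻⁵ × 7 × N²
N² = 195,670 / (7.826 × 10⁻⁵) = 2,500,255,558
N ≈ √2,500,255,558 ≈ 50,002.6

≈ 50000 RPM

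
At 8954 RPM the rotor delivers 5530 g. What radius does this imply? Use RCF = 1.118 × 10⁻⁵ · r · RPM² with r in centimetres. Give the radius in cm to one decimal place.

5530 = 1.118 × 10⁻⁵ × r × (8954)²
r = 5530 / (1.118 × 10⁻⁵ × 80,174,116) = 5530 / 896.3466 ≈ 6.169 cm

≈ 6.2 cm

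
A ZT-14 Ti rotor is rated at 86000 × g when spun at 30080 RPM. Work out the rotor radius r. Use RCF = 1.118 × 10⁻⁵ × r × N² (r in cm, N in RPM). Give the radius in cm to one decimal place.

r ≈ 8.5 cm

86000 = 1.118 × 10⁻⁵ × r × (30080)²
r = 86000 / (1.118 × 10⁻⁵ × 904,806,400) = 86000 / 10115.74 ≈ 8.502 cm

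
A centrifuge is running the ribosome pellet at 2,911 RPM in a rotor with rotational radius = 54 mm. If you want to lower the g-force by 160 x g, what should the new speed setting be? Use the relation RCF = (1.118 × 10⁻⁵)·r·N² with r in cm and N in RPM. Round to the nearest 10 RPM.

r = 54 mm = 5.4 cm
Current RCF = 1.118 × 10⁻⁵ × 5.4 × (2911)² = 1.118 × 10⁻⁵ × 5.4 × 8,473,921 ≈ 511.6 × g
Target RCF = 511.6 − 160 = 351.6 × g
N² = 351.6 / (6.0372 × 10⁻⁵) = 5,823,892
N ≈ √5,823,892 ≈ 2,413.3

N₂ ≈ 2410 RPM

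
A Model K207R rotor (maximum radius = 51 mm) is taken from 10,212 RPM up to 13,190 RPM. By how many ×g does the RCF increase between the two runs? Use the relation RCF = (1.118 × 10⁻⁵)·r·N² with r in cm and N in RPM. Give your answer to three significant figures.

r = 51 mm = 5.1 cm
RCF₁ = 1.118 × 10⁻⁵ × 5.1 × (10212)² = 1.118 × 10⁻⁵ × 5.1 × 104,284,944 ≈ 5,946.1 × g
RCF₂ = 1.118 × 10⁻⁵ × 5.1 × (13190)² = 1.118 × 10⁻⁵ × 5.1 × 173,976,100 ≈ 9,919.8 × g
Increase = 9,919.8 − 5,946.1 = 3,973.7

3970 ×g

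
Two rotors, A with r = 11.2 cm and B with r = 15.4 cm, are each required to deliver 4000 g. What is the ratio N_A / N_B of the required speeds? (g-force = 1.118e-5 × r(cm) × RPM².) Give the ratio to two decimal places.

1.17

At fixed RCF, N ∝ 1/√r, so N_A/N_B = √(r_B/r_A) = √(15.4/11.2) = √1.375000 = 1.1726.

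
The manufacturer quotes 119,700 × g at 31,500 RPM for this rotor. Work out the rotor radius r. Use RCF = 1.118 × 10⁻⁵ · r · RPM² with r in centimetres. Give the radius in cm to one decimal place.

RCF = 1.118 × 10⁻⁵ × r × N²
119700 = 1.118 × 10⁻⁵ × r × (31500)²
r = 119700 / (1.118 × 10⁻⁵ × 992,250,000) = 119700 / 11093.35 ≈ 10.790 cm

≈ 10.8 cm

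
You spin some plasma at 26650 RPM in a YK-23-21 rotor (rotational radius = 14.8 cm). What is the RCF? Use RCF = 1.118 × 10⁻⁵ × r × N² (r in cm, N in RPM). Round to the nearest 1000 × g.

RCF ≈ 118000 g

RCF = 1.118 × 10⁻⁵ × r × N²
RCF = 1.118 × 10⁻⁵ × 14.8 × (26650)² = 1.118 × 10⁻⁵ × 14.8 × 710,222,500 ≈ 117,516.3 × g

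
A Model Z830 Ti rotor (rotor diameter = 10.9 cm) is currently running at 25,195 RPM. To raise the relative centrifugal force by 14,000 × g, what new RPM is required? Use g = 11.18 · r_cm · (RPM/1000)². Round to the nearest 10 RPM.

29400 RPM

r = 10.9 / 2 = 5.45 cm
Current RCF = 11.18 × 5.45 × (25.195)² = 11.18 × 5.45 × 634.788025 ≈ 38,678.3 × g
Target RCF = 38,678.3 + 14,000 = 52,678.3 × g
(N/1000)² = 52,678.3 / 60.931 = 864.5566
N = 1000 × √864.5566 ≈ 29,403.3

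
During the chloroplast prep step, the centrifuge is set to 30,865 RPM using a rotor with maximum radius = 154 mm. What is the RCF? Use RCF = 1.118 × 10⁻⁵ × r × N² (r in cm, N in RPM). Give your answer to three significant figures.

RCF ≈ 164000 g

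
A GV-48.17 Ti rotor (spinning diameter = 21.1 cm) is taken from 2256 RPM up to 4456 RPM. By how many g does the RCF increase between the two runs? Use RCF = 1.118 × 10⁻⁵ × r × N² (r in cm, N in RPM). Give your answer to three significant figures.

r = 21.1 / 2 = 10.55 cm
RCF₁ = 1.118 × 10⁻⁵ × 10.55 × (2256)² = 1.118 × 10⁻⁵ × 10.55 × 5,089,536 ≈ 600.3 × g
RCF₂ = 1.118 × 10⁻⁵ × 10.55 × (4456)² = 1.118 × 10⁻⁵ × 10.55 × 19,855,936 ≈ 2,342 × g
Increase = 2,342 − 600.3 = 1,741.7

≈ 1740 g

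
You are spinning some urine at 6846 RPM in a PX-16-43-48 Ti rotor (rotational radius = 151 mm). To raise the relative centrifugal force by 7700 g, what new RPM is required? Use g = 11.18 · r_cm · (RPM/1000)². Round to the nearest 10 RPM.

r = 151 mm = 15.1 cm
Current RCF = 11.18 × 15.1 × (6.846)² = 11.18 × 15.1 × 46.867716 ≈ 7,912.1 × g
Target RCF = 7,912.1 + 7,700 = 15,612.1 × g
(N/1000)² = 15,612.1 / 168.818 = 92.47888
N = 1000 × √92.47888 ≈ 9,616.6

≈ 9620 RPM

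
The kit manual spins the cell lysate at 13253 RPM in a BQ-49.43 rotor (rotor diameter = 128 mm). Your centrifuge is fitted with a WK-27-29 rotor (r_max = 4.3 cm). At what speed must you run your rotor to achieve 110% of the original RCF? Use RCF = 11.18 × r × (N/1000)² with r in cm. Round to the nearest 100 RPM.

Original rotor: r = 128 mm / 2 = 64 mm = 6.4 cm
RCF = 11.18 × r × (N/1000)²
RCF_original = 11.18 × 6.4 × (13.253)² = 11.18 × 6.4 × 175.642009 ≈ 12,567.5 × g
Target RCF = 1.1 × 12,567.5 ≈ 13,824.3 × g
13,824.3 = 11.18 × 4.3 × (N/1000)²
(N/1000)² = 13,824.3 / 48.074 = 287.5629
N = 1000 × √287.5629 ≈ 16,957.7

17000 RPM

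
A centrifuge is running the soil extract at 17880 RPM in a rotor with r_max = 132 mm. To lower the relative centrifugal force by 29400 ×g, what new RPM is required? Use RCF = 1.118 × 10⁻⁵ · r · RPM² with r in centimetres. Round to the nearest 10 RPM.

N₂ ≈ 10980 RPM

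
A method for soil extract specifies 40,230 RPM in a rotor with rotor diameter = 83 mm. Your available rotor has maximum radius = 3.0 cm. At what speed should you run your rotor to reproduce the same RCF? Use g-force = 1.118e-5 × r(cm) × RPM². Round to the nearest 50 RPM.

47300 RPM

Original rotor: r = 83 mm / 2 = 41.5 mm = 4.15 cm
RCF = 1.118 × 10⁻⁵ × r × N²
RCF_original = 1.118 × 10⁻⁵ × 4.15 × (40230)² = 1.118 × 10⁻⁵ × 4.15 × 1,618,452,900 ≈ 75,091.4 × g
75,091.4 = 1.118 × 10⁻⁵ × 3 × N²
N² = 75,091.4 / (3.354 × 10⁻⁵) = 2,238,861,061
N ≈ √2,238,861,061 ≈ 47,316.6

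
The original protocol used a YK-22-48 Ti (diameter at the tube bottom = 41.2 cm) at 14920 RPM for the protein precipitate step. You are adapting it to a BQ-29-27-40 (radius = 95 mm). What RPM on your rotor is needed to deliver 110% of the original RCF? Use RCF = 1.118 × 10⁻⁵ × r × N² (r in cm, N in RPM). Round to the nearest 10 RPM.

Original rotor: r = 41.2 / 2 = 20.6 cm
RCF_original = 1.118 × 10⁻⁵ × 20.6 × (14920)² = 1.118 × 10⁻⁵ × 20.6 × 222,606,400 ≈ 51,268 × g
Target RCF = 1.1 × 51,268 ≈ 56,394.8 × g
Your rotor: r = 95 mm = 9.5 cm
56,394.8 = 1.118 × 10⁻⁵ × 9.5 × N²
N² = 56,394.8 / (10.621 × 10⁻⁵) = 530,974,485
N ≈ √530,974,485 ≈ 23,042.9

23040 RPM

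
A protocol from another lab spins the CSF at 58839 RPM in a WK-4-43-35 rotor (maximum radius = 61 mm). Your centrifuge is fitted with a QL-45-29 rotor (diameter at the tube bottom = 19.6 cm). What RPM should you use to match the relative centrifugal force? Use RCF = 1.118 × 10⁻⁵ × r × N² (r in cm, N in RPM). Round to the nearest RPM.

46421 RPM

Original rotor: r = 61 mm = 6.1 cm
RCF_original = 1.118 × 10⁻⁵ × 6.1 × (58839)² = 1.118 × 10⁻⁵ × 6.1 × 3,462,027,921 ≈ 236,103.4 × g
Your rotor: r = 19.6 / 2 = 9.8 cm
236,103.4 = 1.118 × 10⁻⁵ × 9.8 × N²
N² = 236,103.4 / (10.9564 × 10⁻⁵) = 2,154,935,928
N ≈ √2,154,935,928 ≈ 46,421.3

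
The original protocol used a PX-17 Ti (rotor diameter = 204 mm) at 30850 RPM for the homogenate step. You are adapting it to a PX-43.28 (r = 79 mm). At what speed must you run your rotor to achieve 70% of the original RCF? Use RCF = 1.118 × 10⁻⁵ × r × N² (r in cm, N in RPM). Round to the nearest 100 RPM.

Original rotor: r = 204 mm / 2 = 102 mm = 10.2 cm
RCF_original = 1.118 × 10⁻⁵ × 10.2 × (30850)² = 1.118 × 10⁻⁵ × 10.2 × 951,722,500 ≈ 108,530.6 × g
Target RCF = 0.7 × 108,530.6 ≈ 75,971.4 × g
Your rotor: r = 79 mm = 7.9 cm
75,971.4 = 1.118 × 10⁻⁵ × 7.9 × N²
N² = 75,971.4 / (8.8322 × 10⁻⁵) = 860,163,946
N ≈ √860,163,946 ≈ 29,328.6

29300 RPM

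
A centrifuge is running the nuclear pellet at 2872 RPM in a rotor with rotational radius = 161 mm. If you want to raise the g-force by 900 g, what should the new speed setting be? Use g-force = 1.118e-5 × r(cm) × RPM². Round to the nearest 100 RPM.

≈ 3600 RPM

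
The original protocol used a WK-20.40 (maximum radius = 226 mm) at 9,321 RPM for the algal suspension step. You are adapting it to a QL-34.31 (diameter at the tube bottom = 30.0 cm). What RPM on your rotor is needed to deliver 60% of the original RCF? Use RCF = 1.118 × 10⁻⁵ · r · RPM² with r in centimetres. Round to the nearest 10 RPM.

≈ 8860 RPM

Original rotor: r = 226 mm = 22.6 cm
RCF_original = 1.118 × 10⁻⁵ × 22.6 × (9321)² = 1.118 × 10⁻⁵ × 22.6 × 86,881,041 ≈ 21,952.1 × g
Target RCF = 0.6 × 21,952.1 ≈ 13,171.3 × g
Your rotor: r = 30.0 / 2 = 15 cm
13,171.3 = 1.118 × 10⁻⁵ × 15 × N²
N² = 13,171.3 / (16.77 × 10⁻⁵) = 78,540,847
N ≈ √78,540,847 ≈ 8,862.3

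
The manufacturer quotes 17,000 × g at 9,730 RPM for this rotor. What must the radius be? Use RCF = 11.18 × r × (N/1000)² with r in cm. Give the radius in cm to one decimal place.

r ≈ 16.1 cm

17000 = 11.18 × r × (9.73)²
r = 17000 / (11.18 × 94.6729) = 17000 / 1058.443 ≈ 16.061 cm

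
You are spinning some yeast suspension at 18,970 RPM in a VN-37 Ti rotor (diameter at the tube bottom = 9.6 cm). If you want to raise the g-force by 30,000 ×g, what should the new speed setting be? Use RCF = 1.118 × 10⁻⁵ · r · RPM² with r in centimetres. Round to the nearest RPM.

r = 9.6 / 2 = 4.8 cm
Current RCF = 1.118 × 10⁻⁵ × 4.8 × (18970)² = 1.118 × 10⁻⁵ × 4.8 × 359,860,900 ≈ 19,311.6 × g
Target RCF = 19,311.6 + 30,000 = 49,311.6 × g
N² = 49,311.6 / (5.3664 × 10⁻⁵) = 918,895,349
N ≈ √918,895,349 ≈ 30,313.3

N₂ ≈ 30313 RPM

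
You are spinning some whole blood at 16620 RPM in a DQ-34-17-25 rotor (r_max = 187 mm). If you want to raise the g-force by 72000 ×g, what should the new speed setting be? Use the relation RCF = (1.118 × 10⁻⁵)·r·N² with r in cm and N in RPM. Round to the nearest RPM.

≈ 24912 RPM

r = 187 mm = 18.7 cm
Current RCF = 1.118 × 10⁻⁵ × 18.7 × (16620)² = 1.118 × 10⁻⁵ × 18.7 × 276,224,400 ≈ 57,749.1 × g
Target RCF = 57,749.1 + 72,000 = 129,749.1 × g
N² = 129,749.1 / (20.9066 × 10⁻⁵) = 620,613,108
N ≈ √620,613,108 ≈ 24,912.1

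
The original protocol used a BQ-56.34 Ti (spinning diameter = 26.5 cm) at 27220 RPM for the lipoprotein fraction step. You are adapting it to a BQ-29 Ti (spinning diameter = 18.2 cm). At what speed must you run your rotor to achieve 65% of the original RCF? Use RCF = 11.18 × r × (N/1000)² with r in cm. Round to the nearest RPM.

≈ 26481 RPM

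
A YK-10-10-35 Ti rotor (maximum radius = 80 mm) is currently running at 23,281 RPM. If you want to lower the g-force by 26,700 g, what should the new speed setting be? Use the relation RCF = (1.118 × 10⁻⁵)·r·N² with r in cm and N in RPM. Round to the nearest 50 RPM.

r = 80 mm = 8.0 cm
Current RCF = 1.118 × 10⁻⁵ × 8 × (23281)² = 1.118 × 10⁻⁵ × 8 × 542,004,961 ≈ 48,476.9 × g
Target RCF = 48,476.9 − 26,700 = 21,776.9 × g
N² = 21,776.9 / (8.944 × 10⁻⁵) = 243,480,546
N ≈ √243,480,546 ≈ 15,603.9

N₂ ≈ 15600 RPM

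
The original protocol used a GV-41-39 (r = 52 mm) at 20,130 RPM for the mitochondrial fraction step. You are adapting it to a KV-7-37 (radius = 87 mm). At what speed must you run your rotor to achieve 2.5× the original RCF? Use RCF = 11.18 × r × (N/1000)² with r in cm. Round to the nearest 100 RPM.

Original rotor: r = 52 mm = 5.2 cm
RCF_original = 11.18 × 5.2 × (20.13)² = 11.18 × 5.2 × 405.2169 ≈ 23,557.7 × g
Target RCF = 2.5 × 23,557.7 ≈ 58,894.2 × g
Your rotor: r = 87 mm = 8.7 cm
58,894.2 = 11.18 × 8.7 × (N/1000)²
(N/1000)² = 58,894.2 / 97.266 = 605.4963
N = 1000 × √605.4963 ≈ 24,606.8

≈ 24600 RPM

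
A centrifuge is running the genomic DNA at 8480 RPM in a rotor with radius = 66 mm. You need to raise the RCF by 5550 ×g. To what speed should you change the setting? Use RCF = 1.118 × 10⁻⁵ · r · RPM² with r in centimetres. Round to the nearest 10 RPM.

≈ 12130 RPM

r = 66 mm = 6.6 cm
Current RCF = 1.118 × 10⁻⁵ × 6.6 × (8480)² = 1.118 × 10⁻⁵ × 6.6 × 71,910,400 ≈ 5,306.1 × g
Target RCF = 5,306.1 + 5,550 = 10,856.1 × g
N² = 10,856.1 / (7.3788 × 10⁻⁵) = 147,125,549
N ≈ √147,125,549 ≈ 12,129.5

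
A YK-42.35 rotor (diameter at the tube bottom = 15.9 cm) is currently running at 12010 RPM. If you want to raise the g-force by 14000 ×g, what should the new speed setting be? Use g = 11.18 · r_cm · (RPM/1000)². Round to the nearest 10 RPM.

r = 15.9 / 2 = 7.95 cm
Current RCF = 11.18 × 7.95 × (12.01)² = 11.18 × 7.95 × 144.2401 ≈ 12,820.2 × g
Target RCF = 12,820.2 + 14,000 = 26,820.2 × g
(N/1000)² = 26,820.2 / 88.881 = 301.754
N = 1000 × √301.754 ≈ 17,371.1

≈ 17370 RPM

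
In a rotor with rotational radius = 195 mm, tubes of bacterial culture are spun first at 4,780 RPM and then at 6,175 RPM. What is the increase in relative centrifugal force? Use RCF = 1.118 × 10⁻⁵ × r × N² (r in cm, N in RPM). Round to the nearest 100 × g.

3300 x g

r = 195 mm = 19.5 cm
RCF₁ = 1.118 × 10⁻⁵ × 19.5 × (4780)² = 1.118 × 10⁻⁵ × 19.5 × 22,848,400 ≈ 4,981.2 × g
RCF₂ = 1.118 × 10⁻⁵ × 19.5 × (6175)² = 1.118 × 10⁻⁵ × 19.5 × 38,130,625 ≈ 8,312.9 × g
Increase = 8,312.9 − 4,981.2 = 3,331.7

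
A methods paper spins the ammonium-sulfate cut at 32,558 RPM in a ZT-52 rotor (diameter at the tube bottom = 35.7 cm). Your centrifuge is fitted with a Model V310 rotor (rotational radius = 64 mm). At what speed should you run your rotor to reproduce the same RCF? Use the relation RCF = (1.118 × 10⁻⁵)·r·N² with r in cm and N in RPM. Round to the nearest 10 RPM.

54370 RPM

Original rotor: r = 35.7 / 2 = 17.85 cm
RCF_original = 1.118 × 10⁻⁵ × 17.85 × (32558)² = 1.118 × 10⁻⁵ × 17.85 × 1,060,023,364 ≈ 211,541.4 × g
Your rotor: r = 64 mm = 6.4 cm
211,541.4 = 1.118 × 10⁻⁵ × 6.4 × N²
N² = 211,541.4 / (7.1552 × 10⁻⁵) = 2,956,470,818
N ≈ √2,956,470,818 ≈ 54,373.4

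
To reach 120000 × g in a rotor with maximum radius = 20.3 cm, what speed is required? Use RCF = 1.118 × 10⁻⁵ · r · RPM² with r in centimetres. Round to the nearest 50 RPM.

120,000 = 1.118 × 10⁻⁵ × 20.3 × N²
N² = 120,000 / (22.6954 × 10⁻⁵) = 528,741,507
N ≈ √528,741,507 ≈ 22,994.4

≈ 23000 RPM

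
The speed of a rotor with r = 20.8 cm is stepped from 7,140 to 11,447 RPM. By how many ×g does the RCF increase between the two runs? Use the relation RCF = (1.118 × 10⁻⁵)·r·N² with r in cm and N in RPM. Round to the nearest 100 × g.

RCF₁ = 1.118 × 10⁻⁵ × 20.8 × (7140)² = 1.118 × 10⁻⁵ × 20.8 × 50,979,600 ≈ 11,855 × g
RCF₂ = 1.118 × 10⁻⁵ × 20.8 × (11447)² = 1.118 × 10⁻⁵ × 20.8 × 131,033,809 ≈ 30,471.1 × g
Increase = 30,471.1 − 11,855 = 18,616.1

≈ 18600 ×g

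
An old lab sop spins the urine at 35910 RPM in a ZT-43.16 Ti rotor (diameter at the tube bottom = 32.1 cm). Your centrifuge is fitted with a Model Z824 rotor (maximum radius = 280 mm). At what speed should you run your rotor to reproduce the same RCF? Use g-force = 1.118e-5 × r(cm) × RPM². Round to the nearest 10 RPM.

≈ 27190 RPM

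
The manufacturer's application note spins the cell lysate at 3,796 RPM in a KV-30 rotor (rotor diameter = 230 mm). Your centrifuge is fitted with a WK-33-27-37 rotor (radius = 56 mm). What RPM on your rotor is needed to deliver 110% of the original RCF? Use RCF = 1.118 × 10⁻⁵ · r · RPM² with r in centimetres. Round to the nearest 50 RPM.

Original rotor: r = 230 mm / 2 = 115 mm = 11.5 cm
RCF = 1.118 × 10⁻⁵ × r × N²
RCF_original = 1.118 × 10⁻⁵ × 11.5 × (3796)² = 1.118 × 10⁻⁵ × 11.5 × 14,409,616 ≈ 1,852.6 × g
Target RCF = 1.1 × 1,852.6 ≈ 2,037.9 × g
Your rotor: r = 56 mm = 5.6 cm
2,037.9 = 1.118 × 10⁻⁵ × 5.6 × N²
N² = 2,037.9 / (6.2608 × 10⁻⁵) = 32,550,153
N ≈ √32,550,153 ≈ 5,705.3

5700 RPM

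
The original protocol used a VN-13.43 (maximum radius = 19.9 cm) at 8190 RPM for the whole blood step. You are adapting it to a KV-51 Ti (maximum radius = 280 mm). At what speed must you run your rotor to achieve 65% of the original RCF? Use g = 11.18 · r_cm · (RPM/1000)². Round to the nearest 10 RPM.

≈ 5570 RPM

RCF = 11.18 × r × (N/1000)²
RCF_original = 11.18 × 19.9 × (8.19)² = 11.18 × 19.9 × 67.0761 ≈ 14,923.2 × g
Target RCF = 0.65 × 14,923.2 ≈ 9,700.1 × g
Your rotor: r = 280 mm = 28.0 cm
9,700.1 = 11.18 × 28 × (N/1000)²
(N/1000)² = 9,700.1 / 313.04 = 30.98677
N = 1000 × √30.98677 ≈ 5,566.6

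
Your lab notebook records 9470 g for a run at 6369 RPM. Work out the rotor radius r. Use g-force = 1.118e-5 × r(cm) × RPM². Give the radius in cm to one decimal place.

9470 = 1.118 × 10⁻⁵ × r × (6369)²
r = 9470 / (1.118 × 10⁻⁵ × 40,564,161) = 9470 / 453.5073 ≈ 20.882 cm

r ≈ 20.9 cm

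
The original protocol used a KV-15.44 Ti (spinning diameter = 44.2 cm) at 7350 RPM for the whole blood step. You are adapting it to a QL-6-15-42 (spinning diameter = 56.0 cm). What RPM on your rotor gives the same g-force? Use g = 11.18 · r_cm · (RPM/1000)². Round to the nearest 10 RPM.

6530 RPM

Original rotor: r = 44.2 / 2 = 22.1 cm
RCF_original = 11.18 × 22.1 × (7.35)² = 11.18 × 22.1 × 54.0225 ≈ 13,347.8 × g
Your rotor: r = 56.0 / 2 = 28 cm
13,347.8 = 11.18 × 28 × (N/1000)²
(N/1000)² = 13,347.8 / 313.04 = 42.63928
N = 1000 × √42.63928 ≈ 6,529.9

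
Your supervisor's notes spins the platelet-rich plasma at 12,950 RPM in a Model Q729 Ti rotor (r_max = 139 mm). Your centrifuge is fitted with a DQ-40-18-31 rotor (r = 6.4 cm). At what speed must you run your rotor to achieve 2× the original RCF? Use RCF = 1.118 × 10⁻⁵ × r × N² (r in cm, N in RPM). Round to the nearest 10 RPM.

Original rotor: r = 139 mm = 13.9 cm
RCF_original = 1.118 × 10⁻⁵ × 13.9 × (12950)² = 1.118 × 10⁻⁵ × 13.9 × 167,702,500 ≈ 26,061.3 × g
Target RCF = 2 × 26,061.3 ≈ 52,122.6 × g
52,122.6 = 1.118 × 10⁻⁵ × 6.4 × N²
N² = 52,122.6 / (7.1552 × 10⁻⁵) = 728,457,625
N ≈ √728,457,625 ≈ 26,990.0

26990 RPM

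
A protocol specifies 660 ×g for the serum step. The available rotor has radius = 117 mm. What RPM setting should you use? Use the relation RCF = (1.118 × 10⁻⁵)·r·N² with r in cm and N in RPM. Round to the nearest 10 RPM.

2250 RPM

r = 117 mm = 11.7 cm
660 = 1.118 × 10⁻⁵ × 11.7 × N²
N² = 660 / (13.0806 × 10⁻⁵) = 5,045,640
N ≈ √5,045,640 ≈ 2,246.3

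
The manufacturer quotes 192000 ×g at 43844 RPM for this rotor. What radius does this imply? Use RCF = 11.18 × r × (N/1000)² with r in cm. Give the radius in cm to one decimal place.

r ≈ 8.9 cm

192000 = 11.18 × r × (43.844)²
r = 192000 / (11.18 × 1922.296336) = 192000 / 21491.27 ≈ 8.934 cm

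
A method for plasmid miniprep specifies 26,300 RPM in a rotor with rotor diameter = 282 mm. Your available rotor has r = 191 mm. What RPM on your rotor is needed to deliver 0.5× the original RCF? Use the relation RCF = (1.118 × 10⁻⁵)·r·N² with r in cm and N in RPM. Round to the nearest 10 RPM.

Original rotor: r = 282 mm / 2 = 141 mm = 14.1 cm
RCF_original = 1.118 × 10⁻⁵ × 14.1 × (26300)² = 1.118 × 10⁻⁵ × 14.1 × 691,690,000 ≈ 109,036.6 × g
Target RCF = 0.5 × 109,036.6 ≈ 54,518.3 × g
Your rotor: r = 191 mm = 19.1 cm
54,518.3 = 1.118 × 10⁻⁵ × 19.1 × N²
N² = 54,518.3 / (21.3538 × 10⁻⁵) = 255,309,594
N ≈ √255,309,594 ≈ 15,978.4

15980 RPM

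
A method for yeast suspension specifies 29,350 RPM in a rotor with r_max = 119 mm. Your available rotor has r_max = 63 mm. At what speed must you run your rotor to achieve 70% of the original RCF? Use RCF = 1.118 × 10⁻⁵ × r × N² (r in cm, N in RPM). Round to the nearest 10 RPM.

33750 RPM

Original rotor: r = 119 mm = 11.9 cm
RCF_original = 1.118 × 10⁻⁵ × 11.9 × (29350)² = 1.118 × 10⁻⁵ × 11.9 × 861,422,500 ≈ 114,605.4 × g
Target RCF = 0.7 × 114,605.4 ≈ 80,223.8 × g
Your rotor: r = 63 mm = 6.3 cm
80,223.8 = 1.118 × 10⁻⁵ × 6.3 × N²
N² = 80,223.8 / (7.0434 × 10⁻⁵) = 1,138,992,532
N ≈ √1,138,992,532 ≈ 33,749.0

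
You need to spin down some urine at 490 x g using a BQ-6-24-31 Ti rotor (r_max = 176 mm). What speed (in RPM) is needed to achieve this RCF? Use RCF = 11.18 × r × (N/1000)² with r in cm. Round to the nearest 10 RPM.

r = 176 mm = 17.6 cm
RCF = 11.18 × r × (N/1000)²
490 = 11.18 × 17.6 × (N/1000)²
(N/1000)² = 490 / 196.768 = 2.490242
N = 1000 × √2.490242 ≈ 1,578.1

1580 RPM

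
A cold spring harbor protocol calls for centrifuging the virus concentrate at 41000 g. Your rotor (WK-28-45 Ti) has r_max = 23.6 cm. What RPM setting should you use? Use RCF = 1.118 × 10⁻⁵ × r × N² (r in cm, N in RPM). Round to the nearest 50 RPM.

RCF = 1.118 × 10⁻⁵ × r × N²
41,000 = 1.118 × 10⁻⁵ × 23.6 × N²
N² = 41,000 / (26.3848 × 10⁻⁵) = 155,392,499
N ≈ √155,392,499 ≈ 12,465.7

N ≈ 12450 RPM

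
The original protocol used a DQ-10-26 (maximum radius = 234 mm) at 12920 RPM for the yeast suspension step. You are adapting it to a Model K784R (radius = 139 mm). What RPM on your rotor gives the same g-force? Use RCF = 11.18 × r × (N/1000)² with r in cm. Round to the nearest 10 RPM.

≈ 16760 RPM

Original rotor: r = 234 mm = 23.4 cm
RCF_original = 11.18 × 23.4 × (12.92)² = 11.18 × 23.4 × 166.9264 ≈ 43,669.9 × g
Your rotor: r = 139 mm = 13.9 cm
43,669.9 = 11.18 × 13.9 × (N/1000)²
(N/1000)² = 43,669.9 / 155.402 = 281.0125
N = 1000 × √281.0125 ≈ 16,763.4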